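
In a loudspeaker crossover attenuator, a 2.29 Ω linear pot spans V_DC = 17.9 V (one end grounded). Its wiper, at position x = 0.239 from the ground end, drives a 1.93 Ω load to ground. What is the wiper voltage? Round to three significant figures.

V_out ≈ 3.52 V

The pot divides into 1.743 Ω above the wiper and 0.5473 Ω below.
R_L loads the lower segment: effective lower R = 0.4264 Ω.
Loaded-divider output: V_out = 17.9 × 0.1966 = 3.519 V.
(Unloaded: V_out = x·V_DC = 4.28 V.)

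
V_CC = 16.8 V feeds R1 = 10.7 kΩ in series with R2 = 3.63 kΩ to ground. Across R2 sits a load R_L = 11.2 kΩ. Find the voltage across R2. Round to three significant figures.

The load sits in parallel with R2, giving an effective lower resistance R2' = R2·R_L/(R2+R_L) = 2.741 kΩ.
Now apply the divider: V_out = 16.8 × 0.2040 = 3.426 V.
(Unloaded it would be 4.26 V; the load pulls it down.)

V_out ≈ 3.43 V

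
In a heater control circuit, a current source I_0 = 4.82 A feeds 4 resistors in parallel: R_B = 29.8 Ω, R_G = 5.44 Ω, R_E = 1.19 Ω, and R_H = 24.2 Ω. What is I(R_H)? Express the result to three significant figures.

I ≈ 0.181 A

ΣG = 1/29.8 + 1/5.44 + 1/1.19 + 1/24.2 = 1.099.
By the current-divider rule, I = I_0 · G_k/ΣG = 4.82 × 0.03760 = 0.1812 A.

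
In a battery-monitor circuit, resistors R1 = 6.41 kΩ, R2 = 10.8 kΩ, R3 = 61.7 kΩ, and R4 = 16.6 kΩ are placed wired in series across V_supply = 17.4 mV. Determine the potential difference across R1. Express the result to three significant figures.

V ≈ 1.17 mV

Total series resistance ΣR = 6.41 + 10.8 + 61.7 + 16.6 = 95.51 kΩ.
Voltage divider: V = V_supply · (6.410 / 95.51) = 17.4 × 0.06711 = 1.168 mV.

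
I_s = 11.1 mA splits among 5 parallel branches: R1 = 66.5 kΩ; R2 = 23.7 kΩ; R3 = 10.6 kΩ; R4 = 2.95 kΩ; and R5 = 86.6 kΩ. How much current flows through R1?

I ≈ 0.332 mA

Total conductance ΣG = 1/66.5 + 1/23.7 + 1/10.6 + 1/2.95 + 1/86.6 = 0.5021 (units of 1/kΩ).
By the current-divider rule, I = I_s · G_k/ΣG = 11.1 × 0.02995 = 0.3324 mA.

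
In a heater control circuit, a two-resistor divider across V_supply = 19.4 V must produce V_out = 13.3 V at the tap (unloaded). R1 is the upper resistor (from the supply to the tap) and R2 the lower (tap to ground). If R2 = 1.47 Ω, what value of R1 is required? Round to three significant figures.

R1 ≈ 0.674 Ω

The divider ratio is R2/(R1+R2) = 13.3/19.4 = 0.6856.
So R1 = R2 · (V_supply/V_out − 1) = 1.47 × (19.4/13.3 − 1) = 1.47 × 0.4586 = 0.6742 Ω.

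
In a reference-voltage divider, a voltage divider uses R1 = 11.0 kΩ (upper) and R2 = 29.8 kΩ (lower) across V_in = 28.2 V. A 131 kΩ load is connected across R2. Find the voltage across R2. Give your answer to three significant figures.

The load sits in parallel with R2, giving an effective lower resistance R2' = R2·R_L/(R2+R_L) = 24.28 kΩ.
Then V_out = V_in · R2'/(R1 + R2') = 28.2 × 24.28/35.28 = 19.41 V.

V_out ≈ 19.4 V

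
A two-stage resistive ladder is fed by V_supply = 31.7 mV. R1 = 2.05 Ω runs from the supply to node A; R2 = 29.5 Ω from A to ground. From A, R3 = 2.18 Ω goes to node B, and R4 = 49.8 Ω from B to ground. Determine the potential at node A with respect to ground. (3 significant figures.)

Looking into the second stage from A: R3 + R4 = 51.98 Ω appears in parallel with R2.
R2 ‖ (R3+R4) = 18.82 Ω.
V_A = 31.7 × 18.82/(2.05 + 18.82) = 28.59 mV.

V_A ≈ 28.6 mV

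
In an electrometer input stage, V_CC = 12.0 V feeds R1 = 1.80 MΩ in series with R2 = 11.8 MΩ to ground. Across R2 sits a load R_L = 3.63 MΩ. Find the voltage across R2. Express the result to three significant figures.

The load sits in parallel with R2, giving an effective lower resistance R2' = R2·R_L/(R2+R_L) = 2.776 MΩ.
Then V_out = V_CC · R2'/(R1 + R2') = 12.0 × 2.776/4.576 = 7.280 V.

V_out ≈ 7.28 V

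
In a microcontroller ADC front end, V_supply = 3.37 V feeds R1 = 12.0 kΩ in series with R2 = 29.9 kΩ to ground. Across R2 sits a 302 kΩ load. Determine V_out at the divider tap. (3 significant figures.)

V_out ≈ 2.34 V

R2 ‖ R_L = (29.9 × 302)/(29.9 + 302) = 27.21 kΩ.
Voltage divider with the loaded lower leg: V_out = 3.37 × 27.21/(12.0 + 27.21) = 3.37 × 0.6939 = 2.339 V.
(Unloaded it would be 2.40 V; the load pulls it down.)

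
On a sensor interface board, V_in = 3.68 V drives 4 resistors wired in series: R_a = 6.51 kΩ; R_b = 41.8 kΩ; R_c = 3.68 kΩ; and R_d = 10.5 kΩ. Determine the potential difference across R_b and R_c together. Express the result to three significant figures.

ΣR = 6.51 + 41.8 + 3.68 + 10.5 = 62.49 kΩ.
R_{R_b..R_c} = 41.8 + 3.68 = 45.48 kΩ.
V = V_in · R/ΣR = 3.68 × 0.7278 = 2.678 V.

V ≈ 2.68 V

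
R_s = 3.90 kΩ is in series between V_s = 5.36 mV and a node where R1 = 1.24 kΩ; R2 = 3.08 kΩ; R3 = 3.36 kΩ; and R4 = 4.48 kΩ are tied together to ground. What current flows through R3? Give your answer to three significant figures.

Combine the parallel branches: R_p = (1/1.24 + 1/3.08 + 1/3.36 + 1/4.48)⁻¹ = 0.6053 kΩ.
Node voltage V_A = V_s · R_p/(R_s + R_p) = 5.36 × 0.1344 = 0.7202 mV.
Branch current I = V_A/R3 = 0.7202/3.36 = 0.2143 µA.
(Equivalently: I_total = 1.190 µA, then current-divider fraction G_k/ΣG = 0.1802.)

I ≈ 0.214 µA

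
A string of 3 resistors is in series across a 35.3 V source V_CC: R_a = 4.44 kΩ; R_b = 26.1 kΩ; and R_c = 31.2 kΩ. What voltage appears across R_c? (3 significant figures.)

Series total: ΣR = 4.44 + 26.1 + 31.2 = 61.74 kΩ.
V = V_CC · R/ΣR = 35.3 × 0.5053 = 17.84 V.

V ≈ 17.8 V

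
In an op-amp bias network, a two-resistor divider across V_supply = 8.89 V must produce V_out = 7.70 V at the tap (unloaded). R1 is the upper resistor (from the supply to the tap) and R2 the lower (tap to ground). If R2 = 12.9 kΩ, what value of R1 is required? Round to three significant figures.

R1 ≈ 1.99 kΩ

The divider ratio is R2/(R1+R2) = 7.70/8.89 = 0.8661.
R1 = R2·(1/k − 1) = 12.9 × 0.1545 = 1.994 kΩ.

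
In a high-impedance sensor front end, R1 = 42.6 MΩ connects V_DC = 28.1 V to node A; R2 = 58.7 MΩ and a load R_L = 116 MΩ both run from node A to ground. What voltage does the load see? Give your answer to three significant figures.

First combine the lower leg with the load: R2 ‖ R_L = 38.98 MΩ.
Then V_out = V_DC · R2'/(R1 + R2') = 28.1 × 38.98/81.58 = 13.43 V.

V_out ≈ 13.4 V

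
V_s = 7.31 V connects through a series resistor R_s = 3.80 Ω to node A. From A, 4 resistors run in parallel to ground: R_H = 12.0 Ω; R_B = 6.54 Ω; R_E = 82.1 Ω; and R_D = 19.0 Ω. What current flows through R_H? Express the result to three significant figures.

I ≈ 0.284 A

Equivalent of the parallel group: R_p = 3.322 Ω.
V_A = 7.31 × 3.322/7.122 = 3.410 V.
Branch current I = V_A/R_H = 3.410/12.0 = 0.2841 A.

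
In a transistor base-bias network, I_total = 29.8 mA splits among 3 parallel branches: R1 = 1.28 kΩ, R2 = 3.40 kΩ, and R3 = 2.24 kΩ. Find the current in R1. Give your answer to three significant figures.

I ≈ 15.3 mA

Total conductance ΣG = 1/1.28 + 1/3.40 + 1/2.24 = 1.522 (units of 1/kΩ).
R1 takes the fraction G_k/ΣG = 0.7812/1.522 = 0.5134, so I = 29.8 × 0.5134 = 15.30 mA.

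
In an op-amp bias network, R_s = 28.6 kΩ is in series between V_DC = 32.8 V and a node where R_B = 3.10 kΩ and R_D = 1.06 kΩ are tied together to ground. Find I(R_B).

I ≈ 0.284 mA

Combine the parallel branches: R_p = (1/3.10 + 1/1.06)⁻¹ = 0.7899 kΩ.
Node voltage V_A = V_DC · R_p/(R_s + R_p) = 32.8 × 0.02688 = 0.8816 V.
I(R_B) = V_A / R_B = 0.8816/3.10 = 0.2844 mA.
(Equivalently: I_total = 1.116 mA, then current-divider fraction G_k/ΣG = 0.2548.)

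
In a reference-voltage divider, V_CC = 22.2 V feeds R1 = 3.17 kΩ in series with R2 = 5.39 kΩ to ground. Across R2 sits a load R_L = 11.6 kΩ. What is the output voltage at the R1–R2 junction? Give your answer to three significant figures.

R2 ‖ R_L = (5.39 × 11.6)/(5.39 + 11.6) = 3.680 kΩ.
Voltage divider with the loaded lower leg: V_out = 22.2 × 3.680/(3.17 + 3.680) = 22.2 × 0.5372 = 11.93 V.
(Unloaded it would be 14.0 V; the load pulls it down.)

V_out ≈ 11.9 V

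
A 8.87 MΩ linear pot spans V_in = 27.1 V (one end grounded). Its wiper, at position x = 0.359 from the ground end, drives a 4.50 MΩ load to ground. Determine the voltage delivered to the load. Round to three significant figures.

V_out ≈ 6.69 V

The pot divides into 5.686 MΩ above the wiper and 3.184 MΩ below.
(x·R_p) ‖ R_L = 1.865 MΩ.
Loaded-divider output: V_out = 27.1 × 0.2470 = 6.693 V.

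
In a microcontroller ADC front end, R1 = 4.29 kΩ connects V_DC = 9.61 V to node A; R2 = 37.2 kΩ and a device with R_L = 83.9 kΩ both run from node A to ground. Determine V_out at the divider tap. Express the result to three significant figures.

R2 ‖ R_L = (37.2 × 83.9)/(37.2 + 83.9) = 25.77 kΩ.
Voltage divider with the loaded lower leg: V_out = 9.61 × 25.77/(4.29 + 25.77) = 9.61 × 0.8573 = 8.239 V.
(Unloaded it would be 8.62 V; the load pulls it down.)

V_out ≈ 8.24 V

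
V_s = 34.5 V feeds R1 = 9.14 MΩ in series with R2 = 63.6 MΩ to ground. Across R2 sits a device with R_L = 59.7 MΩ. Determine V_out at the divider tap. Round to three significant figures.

The load sits in parallel with R2, giving an effective lower resistance R2' = R2·R_L/(R2+R_L) = 30.79 MΩ.
Voltage divider with the loaded lower leg: V_out = 34.5 × 30.79/(9.14 + 30.79) = 34.5 × 0.7711 = 26.60 V.

V_out ≈ 26.6 V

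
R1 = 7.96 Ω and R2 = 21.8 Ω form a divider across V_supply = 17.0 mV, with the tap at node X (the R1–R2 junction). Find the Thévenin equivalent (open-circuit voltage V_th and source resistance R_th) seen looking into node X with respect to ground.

V_th ≈ 12.5 mV, R_th ≈ 5.83 Ω

V_th is the unloaded tap voltage: V_supply · R2/(R1+R2) = 17.0 × 0.7325 = 12.45 mV.
Zeroing V_supply shorts the top of R1 to ground, so R_th = R1 ‖ R2 = 5.831 Ω.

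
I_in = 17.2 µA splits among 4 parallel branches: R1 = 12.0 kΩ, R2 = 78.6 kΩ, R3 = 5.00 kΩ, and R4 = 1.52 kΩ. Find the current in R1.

Conductances: ΣG = 1/12.0 + 1/78.6 + 1/5.00 + 1/1.52 = 0.9540 (1/kΩ).
Current divider: I(R1) = I_in · G_k/ΣG = 17.2 × (0.08333/0.9540) = 17.2 × 0.08736 = 1.503 µA.

I ≈ 1.50 µA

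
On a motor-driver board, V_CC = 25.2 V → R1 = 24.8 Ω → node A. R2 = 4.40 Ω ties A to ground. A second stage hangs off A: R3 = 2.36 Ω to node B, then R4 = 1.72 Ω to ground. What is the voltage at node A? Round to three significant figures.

The second stage (R3 + R4 = 4.080 Ω) loads node A in parallel with R2.
Effective lower resistance at A: R2 ‖ 4.080 = 2.117 Ω.
First divider: V_A = V_CC · 2.117/(24.8 + 2.117) = 1.982 V.

V_A ≈ 1.98 V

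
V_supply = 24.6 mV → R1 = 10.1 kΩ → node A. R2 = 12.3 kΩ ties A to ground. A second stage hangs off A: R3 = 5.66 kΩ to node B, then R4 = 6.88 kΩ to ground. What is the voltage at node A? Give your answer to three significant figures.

V_A ≈ 9.37 mV

The second stage (R3 + R4 = 12.54 kΩ) loads node A in parallel with R2.
R2 ‖ (R3+R4) = 6.209 kΩ.
So V_A = 24.6 × 0.3807 = 9.366 mV.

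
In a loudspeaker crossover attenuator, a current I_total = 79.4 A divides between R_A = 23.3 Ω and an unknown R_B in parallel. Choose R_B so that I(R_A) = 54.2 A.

The fraction through R_A equals R_B/(R_A+R_B).
With f = 0.6826, R_B = R_A · f/(1−f) = 23.3 × 2.151 = 50.11 Ω.

R_B ≈ 50.1 Ω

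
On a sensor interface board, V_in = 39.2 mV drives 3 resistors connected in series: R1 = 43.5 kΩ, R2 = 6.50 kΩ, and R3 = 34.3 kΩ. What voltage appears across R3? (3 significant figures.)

Series total: ΣR = 43.5 + 6.50 + 34.3 = 84.30 kΩ.
By the voltage-divider rule, V = 39.2 × 34.30/84.30 = 15.95 mV.

V ≈ 15.9 mV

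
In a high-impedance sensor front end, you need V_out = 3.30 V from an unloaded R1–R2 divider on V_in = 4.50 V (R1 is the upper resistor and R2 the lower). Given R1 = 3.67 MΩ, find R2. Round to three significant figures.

V_out/V_in = R2/(R1+R2) = 0.7333.
So R2 = R1 · V_out/(V_in − V_out) = 3.67 × 3.30/(4.50 − 3.30) = 3.67 × 2.750 = 10.09 MΩ.

R2 ≈ 10.1 MΩ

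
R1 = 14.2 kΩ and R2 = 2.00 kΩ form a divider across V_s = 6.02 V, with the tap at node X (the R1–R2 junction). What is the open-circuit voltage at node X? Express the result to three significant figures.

V_th ≈ 0.743 V

V_th is the unloaded tap voltage: V_s · R2/(R1+R2) = 6.02 × 0.1235 = 0.7432 V.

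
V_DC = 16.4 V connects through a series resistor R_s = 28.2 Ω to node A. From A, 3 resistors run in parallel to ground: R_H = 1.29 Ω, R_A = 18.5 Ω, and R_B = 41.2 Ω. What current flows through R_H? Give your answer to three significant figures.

Equivalent of the parallel group: R_p = 1.172 Ω.
V_A = 16.4 × 1.172/29.37 = 0.6542 V.
Branch current I = V_A/R_H = 0.6542/1.29 = 0.5071 A.

I ≈ 0.507 A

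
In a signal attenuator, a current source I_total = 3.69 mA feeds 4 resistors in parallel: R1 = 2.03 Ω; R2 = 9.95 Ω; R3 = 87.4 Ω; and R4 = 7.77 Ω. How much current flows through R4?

I ≈ 0.648 mA

ΣG = 1/2.03 + 1/9.95 + 1/87.4 + 1/7.77 = 0.7333.
R4 takes the fraction G_k/ΣG = 0.1287/0.7333 = 0.1755, so I = 3.69 × 0.1755 = 0.6477 mA.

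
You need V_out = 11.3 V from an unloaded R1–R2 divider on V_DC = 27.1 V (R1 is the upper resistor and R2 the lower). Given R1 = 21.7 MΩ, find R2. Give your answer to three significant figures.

R2 ≈ 15.5 MΩ

V_out/V_DC = R2/(R1+R2) = 0.4170.
Rearranging, R2 = R1·k/(1−k) = 21.7 × 0.7152 = 15.52 MΩ.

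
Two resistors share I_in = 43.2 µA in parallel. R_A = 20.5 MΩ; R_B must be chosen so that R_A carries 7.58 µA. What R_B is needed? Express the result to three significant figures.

R_B ≈ 4.36 MΩ

Two-branch current divider: I_A = I_in · R_B/(R_A + R_B).
With f = 0.1755, R_B = R_A · f/(1−f) = 20.5 × 0.2128 = 4.362 MΩ.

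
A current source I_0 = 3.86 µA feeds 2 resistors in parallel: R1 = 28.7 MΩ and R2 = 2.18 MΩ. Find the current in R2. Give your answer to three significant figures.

I ≈ 3.59 µA

Two-branch current divider: I_k = I_0 · R_other/(R_1 + R_2).
I(R2) = 3.86 × 28.7/(28.7 + 2.18) = 3.86 × 0.9294 = 3.587 µA.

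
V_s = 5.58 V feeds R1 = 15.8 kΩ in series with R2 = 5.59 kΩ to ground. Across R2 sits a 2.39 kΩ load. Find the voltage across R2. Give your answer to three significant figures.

V_out ≈ 0.535 V

First combine the lower leg with the load: R2 ‖ R_L = 1.674 kΩ.
Now apply the divider: V_out = 5.58 × 0.09581 = 0.5346 V.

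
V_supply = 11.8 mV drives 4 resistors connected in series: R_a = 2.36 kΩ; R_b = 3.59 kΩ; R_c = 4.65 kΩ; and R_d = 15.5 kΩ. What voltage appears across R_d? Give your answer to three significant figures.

ΣR = 2.36 + 3.59 + 4.65 + 15.5 = 26.10 kΩ.
By the voltage-divider rule, V = 11.8 × 15.50/26.10 = 7.008 mV.

V ≈ 7.01 mV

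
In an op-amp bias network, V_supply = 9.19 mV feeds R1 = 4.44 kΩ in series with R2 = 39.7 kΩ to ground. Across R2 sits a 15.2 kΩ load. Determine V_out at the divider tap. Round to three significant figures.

V_out ≈ 6.55 mV

The load sits in parallel with R2, giving an effective lower resistance R2' = R2·R_L/(R2+R_L) = 10.99 kΩ.
Voltage divider with the loaded lower leg: V_out = 9.19 × 10.99/(4.44 + 10.99) = 9.19 × 0.7123 = 6.546 mV.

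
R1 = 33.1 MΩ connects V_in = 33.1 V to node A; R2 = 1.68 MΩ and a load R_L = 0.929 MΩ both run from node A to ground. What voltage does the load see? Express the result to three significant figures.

The load sits in parallel with R2, giving an effective lower resistance R2' = R2·R_L/(R2+R_L) = 0.5982 MΩ.
Voltage divider with the loaded lower leg: V_out = 33.1 × 0.5982/(33.1 + 0.5982) = 33.1 × 0.01775 = 0.5876 V.

V_out ≈ 0.588 V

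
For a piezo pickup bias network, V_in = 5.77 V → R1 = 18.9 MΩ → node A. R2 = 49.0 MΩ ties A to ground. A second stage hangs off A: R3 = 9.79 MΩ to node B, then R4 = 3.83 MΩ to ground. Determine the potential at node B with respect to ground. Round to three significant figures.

Node A sees R2 in parallel with the series input of stage 2, R3 + R4 = 13.62 MΩ.
R2 ‖ (R3+R4) = 10.66 MΩ.
So V_A = 5.77 × 0.3606 = 2.080 V.
Then the unloaded second divider: V_B = V_A × R4/(R3+R4) = 2.080 × 0.2812 = 0.5850 V.

V_B ≈ 0.585 V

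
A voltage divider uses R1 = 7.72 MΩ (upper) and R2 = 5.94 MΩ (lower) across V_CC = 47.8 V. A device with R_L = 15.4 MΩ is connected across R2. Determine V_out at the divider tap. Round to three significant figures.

V_out ≈ 17.1 V

R2 ‖ R_L = (5.94 × 15.4)/(5.94 + 15.4) = 4.287 MΩ.
Then V_out = V_CC · R2'/(R1 + R2') = 47.8 × 4.287/12.01 = 17.07 V.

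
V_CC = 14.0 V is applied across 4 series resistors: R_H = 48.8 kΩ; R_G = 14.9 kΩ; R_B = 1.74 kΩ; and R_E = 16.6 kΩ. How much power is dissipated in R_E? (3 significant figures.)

Series current I = V_CC/ΣR = 14.0/82.04 = 0.1706 mA.
P = I²R = 0.02912 × 16.6 = 0.4834 mW.

P ≈ 0.483 mW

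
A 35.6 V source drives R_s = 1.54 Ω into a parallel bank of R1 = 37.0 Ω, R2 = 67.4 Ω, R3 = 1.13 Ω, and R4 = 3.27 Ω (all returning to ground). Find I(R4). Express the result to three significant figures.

I ≈ 3.76 A

Parallel bank: R_p = 1/(1/37.0 + 1/67.4 + 1/1.13 + 1/3.27) = 0.8113 Ω.
V_A = 35.6 × 0.8113/2.351 = 12.28 V.
I(R4) = V_A / R4 = 12.28/3.27 = 3.756 A.
(Check via current divider: I_total = 15.14 A; share G_k/ΣG = 0.2481 → same result.)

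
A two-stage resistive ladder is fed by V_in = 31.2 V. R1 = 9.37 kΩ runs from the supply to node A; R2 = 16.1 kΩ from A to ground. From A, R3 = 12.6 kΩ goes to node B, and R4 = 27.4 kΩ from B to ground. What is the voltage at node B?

V_B ≈ 11.8 V

The second stage (R3 + R4 = 40.00 kΩ) loads node A in parallel with R2.
Effective lower resistance at A: R2 ‖ 40.00 = 11.48 kΩ.
First divider: V_A = V_in · 11.48/(9.37 + 11.48) = 17.18 V.
Stage 2 is unloaded, so V_B = V_A · R4/(R3+R4) = 17.18 × 27.4/40.00 = 11.77 V.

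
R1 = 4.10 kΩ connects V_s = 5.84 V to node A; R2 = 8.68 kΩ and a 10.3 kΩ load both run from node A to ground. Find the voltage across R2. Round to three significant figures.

The load sits in parallel with R2, giving an effective lower resistance R2' = R2·R_L/(R2+R_L) = 4.710 kΩ.
Now apply the divider: V_out = 5.84 × 0.5346 = 3.122 V.

V_out ≈ 3.12 V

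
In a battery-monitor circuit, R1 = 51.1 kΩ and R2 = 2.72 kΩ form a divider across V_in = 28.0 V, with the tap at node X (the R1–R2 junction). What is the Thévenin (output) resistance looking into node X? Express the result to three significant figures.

R_th ≈ 2.58 kΩ

Zeroing V_in shorts the top of R1 to ground, so R_th = R1 ‖ R2 = 2.583 kΩ.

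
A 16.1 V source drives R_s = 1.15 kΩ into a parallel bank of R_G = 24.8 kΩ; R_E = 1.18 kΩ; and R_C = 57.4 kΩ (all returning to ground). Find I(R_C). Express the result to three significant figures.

Equivalent of the parallel group: R_p = 1.105 kΩ.
V_A by voltage divider: V_A = 16.1 × 1.105/(1.15 + 1.105) = 7.888 V.
Branch current I = V_A/R_C = 7.888/57.4 = 0.1374 mA.
(Check via current divider: I_total = 7.141 mA; share G_k/ΣG = 0.01925 → same result.)

I ≈ 0.137 mA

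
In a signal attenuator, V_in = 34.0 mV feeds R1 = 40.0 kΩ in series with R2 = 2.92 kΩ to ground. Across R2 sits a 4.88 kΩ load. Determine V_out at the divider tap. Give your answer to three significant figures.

The load sits in parallel with R2, giving an effective lower resistance R2' = R2·R_L/(R2+R_L) = 1.827 kΩ.
Now apply the divider: V_out = 34.0 × 0.04368 = 1.485 mV.
(Unloaded it would be 2.31 mV; the load pulls it down.)

V_out ≈ 1.49 mV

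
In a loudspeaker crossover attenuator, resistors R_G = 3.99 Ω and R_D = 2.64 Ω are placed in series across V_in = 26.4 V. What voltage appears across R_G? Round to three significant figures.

ΣR = 3.99 + 2.64 = 6.630 Ω.
Voltage divider: V = V_in · (3.990 / 6.630) = 26.4 × 0.6018 = 15.89 V.

V ≈ 15.9 V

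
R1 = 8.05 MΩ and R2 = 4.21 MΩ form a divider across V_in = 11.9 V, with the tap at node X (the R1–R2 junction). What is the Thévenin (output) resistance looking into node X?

R_th ≈ 2.76 MΩ

Zeroing V_in shorts the top of R1 to ground, so R_th = R1 ‖ R2 = 2.764 MΩ.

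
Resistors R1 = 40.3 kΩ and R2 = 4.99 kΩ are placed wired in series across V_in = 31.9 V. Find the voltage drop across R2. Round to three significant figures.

ΣR = 40.3 + 4.99 = 45.29 kΩ.
V = V_in · R/ΣR = 31.9 × 0.1102 = 3.515 V.

V ≈ 3.51 V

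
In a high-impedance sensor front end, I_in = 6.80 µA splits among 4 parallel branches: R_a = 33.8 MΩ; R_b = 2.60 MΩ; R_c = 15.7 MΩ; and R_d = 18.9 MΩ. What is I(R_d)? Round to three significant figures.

Total conductance ΣG = 1/33.8 + 1/2.60 + 1/15.7 + 1/18.9 = 0.5308 (units of 1/MΩ).
Current divider: I(R_d) = I_in · G_k/ΣG = 6.80 × (0.05291/0.5308) = 6.80 × 0.09968 = 0.6778 µA.

I ≈ 0.678 µA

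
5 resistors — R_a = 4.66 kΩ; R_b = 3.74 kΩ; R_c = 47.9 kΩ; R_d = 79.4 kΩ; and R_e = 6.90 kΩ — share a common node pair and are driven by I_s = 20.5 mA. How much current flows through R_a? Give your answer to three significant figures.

I ≈ 6.66 mA

Total conductance ΣG = 1/4.66 + 1/3.74 + 1/47.9 + 1/79.4 + 1/6.90 = 0.6604 (units of 1/kΩ).
Current divider: I(R_a) = I_s · G_k/ΣG = 20.5 × (0.2146/0.6604) = 20.5 × 0.3250 = 6.662 mA.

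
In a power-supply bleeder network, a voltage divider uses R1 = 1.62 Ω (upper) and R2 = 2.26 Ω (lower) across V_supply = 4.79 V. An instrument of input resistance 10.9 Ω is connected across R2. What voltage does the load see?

R2 ‖ R_L = (2.26 × 10.9)/(2.26 + 10.9) = 1.872 Ω.
Now apply the divider: V_out = 4.79 × 0.5361 = 2.568 V.

V_out ≈ 2.57 V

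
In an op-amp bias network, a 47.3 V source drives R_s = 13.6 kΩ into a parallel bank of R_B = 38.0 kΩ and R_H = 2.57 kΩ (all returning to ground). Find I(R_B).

Combine the parallel branches: R_p = (1/38.0 + 1/2.57)⁻¹ = 2.407 kΩ.
V_A = 47.3 × 2.407/16.01 = 7.113 V.
I(R_B) = V_A / R_B = 7.113/38.0 = 0.1872 mA.
(Check via current divider: I_total = 2.955 mA; share G_k/ΣG = 0.06335 → same result.)

I ≈ 0.187 mA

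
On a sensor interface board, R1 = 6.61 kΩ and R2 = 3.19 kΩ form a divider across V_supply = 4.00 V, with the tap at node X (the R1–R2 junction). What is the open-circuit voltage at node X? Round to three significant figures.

V_th ≈ 1.30 V

With X open, the divider is unloaded: V_th = 4.00 × 3.19/9.800 = 1.302 V.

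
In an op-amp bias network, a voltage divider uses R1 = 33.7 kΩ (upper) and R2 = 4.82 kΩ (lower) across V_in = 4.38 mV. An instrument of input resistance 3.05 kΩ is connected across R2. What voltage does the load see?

V_out ≈ 0.230 mV

First combine the lower leg with the load: R2 ‖ R_L = 1.868 kΩ.
Voltage divider with the loaded lower leg: V_out = 4.38 × 1.868/(33.7 + 1.868) = 4.38 × 0.05252 = 0.2300 mV.
(Unloaded it would be 0.548 mV; the load pulls it down.)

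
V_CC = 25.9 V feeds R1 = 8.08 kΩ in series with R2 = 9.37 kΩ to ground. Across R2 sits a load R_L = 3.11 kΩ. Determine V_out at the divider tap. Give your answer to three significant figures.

V_out ≈ 5.81 V

R2 ‖ R_L = (9.37 × 3.11)/(9.37 + 3.11) = 2.335 kΩ.
Then V_out = V_CC · R2'/(R1 + R2') = 25.9 × 2.335/10.41 = 5.807 V.
(Unloaded it would be 13.9 V; the load pulls it down.)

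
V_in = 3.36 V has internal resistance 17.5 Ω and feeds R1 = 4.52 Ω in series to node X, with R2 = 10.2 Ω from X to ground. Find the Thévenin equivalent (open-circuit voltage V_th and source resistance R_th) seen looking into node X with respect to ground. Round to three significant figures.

R1' = 17.5 + 4.52 = 22.02 Ω (source resistance + R1).
With X open, the divider is unloaded: V_th = 3.36 × 10.2/32.22 = 1.064 V.
With V_in suppressed (replaced by a short), R_th = R1' ‖ R2 = (22.02 × 10.2)/(22.02 + 10.2) = 6.971 Ω.

V_th ≈ 1.06 V, R_th ≈ 6.97 Ω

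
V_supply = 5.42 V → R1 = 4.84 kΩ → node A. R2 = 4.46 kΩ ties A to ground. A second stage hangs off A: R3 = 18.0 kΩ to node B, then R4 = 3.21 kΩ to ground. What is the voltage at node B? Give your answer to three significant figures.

Node A sees R2 in parallel with the series input of stage 2, R3 + R4 = 21.21 kΩ.
Effective lower resistance at A: R2 ‖ 21.21 = 3.685 kΩ.
First divider: V_A = V_supply · 3.685/(4.84 + 3.685) = 2.343 V.
V_B = V_A × 0.1513 = 0.3546 V.

V_B ≈ 0.355 V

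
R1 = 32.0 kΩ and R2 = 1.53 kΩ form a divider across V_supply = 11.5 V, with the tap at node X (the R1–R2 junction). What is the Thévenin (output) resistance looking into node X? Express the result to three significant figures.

R_th ≈ 1.46 kΩ

Looking into X with the source shorted: R_th = R1·R2/(R1+R2) = 32.00 × 1.53/33.53 = 1.460 kΩ.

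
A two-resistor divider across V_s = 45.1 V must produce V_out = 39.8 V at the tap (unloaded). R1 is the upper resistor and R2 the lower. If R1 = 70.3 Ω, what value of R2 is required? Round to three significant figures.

R2 ≈ 528 Ω

Required fraction k = V_out/V_s = 0.8825.
Rearranging, R2 = R1·k/(1−k) = 70.3 × 7.509 = 527.9 Ω.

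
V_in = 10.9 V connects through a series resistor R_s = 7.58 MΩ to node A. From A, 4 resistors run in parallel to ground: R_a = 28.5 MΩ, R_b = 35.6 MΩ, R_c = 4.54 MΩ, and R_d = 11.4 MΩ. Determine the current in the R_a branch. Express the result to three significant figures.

I ≈ 0.100 µA

Equivalent of the parallel group: R_p = 2.694 MΩ.
V_A = 10.9 × 2.694/10.27 = 2.858 V.
Branch current I = V_A/R_a = 2.858/28.5 = 0.1003 µA.
(Equivalently: I_total = 1.061 µA, then current-divider fraction G_k/ΣG = 0.09453.)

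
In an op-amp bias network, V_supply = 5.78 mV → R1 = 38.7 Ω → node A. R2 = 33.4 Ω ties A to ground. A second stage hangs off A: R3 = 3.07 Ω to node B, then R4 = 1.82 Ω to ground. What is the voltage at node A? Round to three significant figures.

Node A sees R2 in parallel with the series input of stage 2, R3 + R4 = 4.890 Ω.
Effective lower resistance at A: R2 ‖ 4.890 = 4.266 Ω.
So V_A = 5.78 × 0.09928 = 0.5738 mV.

V_A ≈ 0.574 mV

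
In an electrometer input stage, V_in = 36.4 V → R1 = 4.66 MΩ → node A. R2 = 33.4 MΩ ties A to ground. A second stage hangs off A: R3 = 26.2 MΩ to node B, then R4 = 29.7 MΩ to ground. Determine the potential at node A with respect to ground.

V_A ≈ 29.8 V

The second stage (R3 + R4 = 55.90 MΩ) loads node A in parallel with R2.
R2 ‖ (R3+R4) = 20.91 MΩ.
First divider: V_A = V_in · 20.91/(4.66 + 20.91) = 29.77 V.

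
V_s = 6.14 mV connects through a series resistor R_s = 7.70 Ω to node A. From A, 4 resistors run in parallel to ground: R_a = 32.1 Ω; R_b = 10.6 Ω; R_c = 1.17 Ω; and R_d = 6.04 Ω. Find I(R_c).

Parallel bank: R_p = 1/(1/32.1 + 1/10.6 + 1/1.17 + 1/6.04) = 0.8728 Ω.
V_A by voltage divider: V_A = 6.14 × 0.8728/(7.70 + 0.8728) = 0.6251 mV.
I(R_c) = V_A / R_c = 0.6251/1.17 = 0.5343 mA.

I ≈ 0.534 mA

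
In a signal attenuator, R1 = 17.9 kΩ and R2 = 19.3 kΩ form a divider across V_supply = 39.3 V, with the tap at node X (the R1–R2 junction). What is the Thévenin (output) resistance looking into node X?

With V_supply suppressed (replaced by a short), R_th = R1 ‖ R2 = (17.90 × 19.3)/(17.90 + 19.3) = 9.287 kΩ.

R_th ≈ 9.29 kΩ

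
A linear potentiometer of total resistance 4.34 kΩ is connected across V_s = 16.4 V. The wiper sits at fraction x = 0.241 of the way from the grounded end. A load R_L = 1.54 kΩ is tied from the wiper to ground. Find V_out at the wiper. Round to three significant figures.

V_out ≈ 2.61 V

Split the track: R_lower = x·R_p = 1.046 kΩ, R_upper = (1−x)·R_p = 3.294 kΩ.
Lower segment in parallel with the load: 1.046 ‖ 1.54 = 0.6229 kΩ.
Loaded-divider output: V_out = 16.4 × 0.1590 = 2.608 V.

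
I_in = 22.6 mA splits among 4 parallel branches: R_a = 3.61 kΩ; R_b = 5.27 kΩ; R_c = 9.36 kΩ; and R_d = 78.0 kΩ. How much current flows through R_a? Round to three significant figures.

I ≈ 10.7 mA

Conductances: ΣG = 1/3.61 + 1/5.27 + 1/9.36 + 1/78.0 = 0.5864 (1/kΩ).
Current divider: I(R_a) = I_in · G_k/ΣG = 22.6 × (0.2770/0.5864) = 22.6 × 0.4724 = 10.68 mA.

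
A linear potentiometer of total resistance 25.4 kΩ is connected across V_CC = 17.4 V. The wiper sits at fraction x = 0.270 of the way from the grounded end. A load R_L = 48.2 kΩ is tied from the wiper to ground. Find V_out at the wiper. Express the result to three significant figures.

The pot divides into 18.54 kΩ above the wiper and 6.858 kΩ below.
(x·R_p) ‖ R_L = 6.004 kΩ.
Then V_out = V_CC · 6.004/(18.54 + 6.004) = 4.256 V.

V_out ≈ 4.26 V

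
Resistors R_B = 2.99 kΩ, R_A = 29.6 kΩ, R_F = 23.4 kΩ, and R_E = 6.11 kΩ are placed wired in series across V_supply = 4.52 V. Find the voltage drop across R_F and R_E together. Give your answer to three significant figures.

ΣR = 2.99 + 29.6 + 23.4 + 6.11 = 62.10 kΩ.
R_{R_F..R_E} = 23.4 + 6.11 = 29.51 kΩ.
V = V_supply · R/ΣR = 4.52 × 0.4752 = 2.148 V.

V ≈ 2.15 V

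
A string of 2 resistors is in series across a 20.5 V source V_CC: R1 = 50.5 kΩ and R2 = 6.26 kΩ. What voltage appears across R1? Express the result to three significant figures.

V ≈ 18.2 V

Series total: ΣR = 50.5 + 6.26 = 56.76 kΩ.
By the voltage-divider rule, V = 20.5 × 50.50/56.76 = 18.24 V.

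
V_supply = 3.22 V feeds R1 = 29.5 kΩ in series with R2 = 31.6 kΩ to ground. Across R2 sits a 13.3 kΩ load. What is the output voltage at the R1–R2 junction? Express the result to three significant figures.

The load sits in parallel with R2, giving an effective lower resistance R2' = R2·R_L/(R2+R_L) = 9.360 kΩ.
Then V_out = V_supply · R2'/(R1 + R2') = 3.22 × 9.360/38.86 = 0.7756 V.

V_out ≈ 0.776 V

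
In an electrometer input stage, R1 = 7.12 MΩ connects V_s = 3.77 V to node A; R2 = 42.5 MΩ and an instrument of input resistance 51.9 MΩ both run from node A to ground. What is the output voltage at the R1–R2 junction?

First combine the lower leg with the load: R2 ‖ R_L = 23.37 MΩ.
Voltage divider with the loaded lower leg: V_out = 3.77 × 23.37/(7.12 + 23.37) = 3.77 × 0.7665 = 2.890 V.
(Unloaded it would be 3.23 V; the load pulls it down.)

V_out ≈ 2.89 V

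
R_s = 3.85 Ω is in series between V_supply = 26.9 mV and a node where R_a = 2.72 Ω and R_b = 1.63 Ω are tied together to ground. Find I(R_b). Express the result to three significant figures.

I ≈ 3.45 mA

Combine the parallel branches: R_p = (1/2.72 + 1/1.63)⁻¹ = 1.019 Ω.
V_A by voltage divider: V_A = 26.9 × 1.019/(3.85 + 1.019) = 5.631 mV.
Branch current I = V_A/R_b = 5.631/1.63 = 3.454 mA.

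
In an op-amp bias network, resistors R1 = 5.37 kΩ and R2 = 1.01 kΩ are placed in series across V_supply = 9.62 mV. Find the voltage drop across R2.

Series total: ΣR = 5.37 + 1.01 = 6.380 kΩ.
Voltage divider: V = V_supply · (1.010 / 6.380) = 9.62 × 0.1583 = 1.523 mV.

V ≈ 1.52 mV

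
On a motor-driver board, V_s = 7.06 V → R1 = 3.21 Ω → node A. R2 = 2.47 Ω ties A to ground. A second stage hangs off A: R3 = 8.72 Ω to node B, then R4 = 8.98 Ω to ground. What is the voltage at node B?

Looking into the second stage from A: R3 + R4 = 17.70 Ω appears in parallel with R2.
R2 ‖ (R3+R4) = 2.168 Ω.
V_A = 7.06 × 2.168/(3.21 + 2.168) = 2.846 V.
Then the unloaded second divider: V_B = V_A × R4/(R3+R4) = 2.846 × 0.5073 = 1.444 V.

V_B ≈ 1.44 V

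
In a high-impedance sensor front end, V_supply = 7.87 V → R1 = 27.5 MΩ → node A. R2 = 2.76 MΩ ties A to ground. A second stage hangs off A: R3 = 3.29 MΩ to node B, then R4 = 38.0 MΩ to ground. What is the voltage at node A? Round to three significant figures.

Looking into the second stage from A: R3 + R4 = 41.29 MΩ appears in parallel with R2.
Effective lower resistance at A: R2 ‖ 41.29 = 2.587 MΩ.
V_A = 7.87 × 2.587/(27.5 + 2.587) = 0.6767 V.

V_A ≈ 0.677 V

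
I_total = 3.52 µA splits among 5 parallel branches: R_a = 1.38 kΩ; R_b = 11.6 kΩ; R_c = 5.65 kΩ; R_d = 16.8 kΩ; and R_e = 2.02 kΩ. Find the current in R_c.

I ≈ 0.404 µA

Conductances: ΣG = 1/1.38 + 1/11.6 + 1/5.65 + 1/16.8 + 1/2.02 = 1.542 (1/kΩ).
By the current-divider rule, I = I_total · G_k/ΣG = 3.52 × 0.1147 = 0.4039 µA.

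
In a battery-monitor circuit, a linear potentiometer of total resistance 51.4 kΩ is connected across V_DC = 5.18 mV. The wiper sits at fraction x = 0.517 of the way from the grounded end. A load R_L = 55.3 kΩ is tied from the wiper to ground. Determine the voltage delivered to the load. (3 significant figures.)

V_out ≈ 2.17 mV

Split the track: R_lower = x·R_p = 26.57 kΩ, R_upper = (1−x)·R_p = 24.83 kΩ.
Lower segment in parallel with the load: 26.57 ‖ 55.3 = 17.95 kΩ.
Loaded-divider output: V_out = 5.18 × 0.4196 = 2.174 mV.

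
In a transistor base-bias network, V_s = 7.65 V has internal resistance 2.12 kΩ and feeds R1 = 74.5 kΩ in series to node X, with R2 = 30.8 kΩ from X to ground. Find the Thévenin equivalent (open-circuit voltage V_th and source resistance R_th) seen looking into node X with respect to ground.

V_th ≈ 2.19 V, R_th ≈ 22.0 kΩ

R1' = 2.12 + 74.5 = 76.62 kΩ (source resistance + R1).
Open-circuit (no load on X): V_th = V_s · R2/(R1' + R2) = 7.65 × 30.8/(76.62 + 30.8) = 2.193 V.
With V_s suppressed (replaced by a short), R_th = R1' ‖ R2 = (76.62 × 30.8)/(76.62 + 30.8) = 21.97 kΩ.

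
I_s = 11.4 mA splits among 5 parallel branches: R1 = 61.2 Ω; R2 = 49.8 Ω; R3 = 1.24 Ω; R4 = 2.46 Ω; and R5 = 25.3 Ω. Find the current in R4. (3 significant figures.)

Total conductance ΣG = 1/61.2 + 1/49.8 + 1/1.24 + 1/2.46 + 1/25.3 = 1.289 (units of 1/Ω).
By the current-divider rule, I = I_s · G_k/ΣG = 11.4 × 0.3154 = 3.595 mA.

I ≈ 3.60 mA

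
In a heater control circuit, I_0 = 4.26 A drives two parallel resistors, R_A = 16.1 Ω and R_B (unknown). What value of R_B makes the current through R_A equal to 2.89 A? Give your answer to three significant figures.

In a two-way split, I_A/I_0 = R_B/(R_A + R_B).
With f = 0.6784, R_B = R_A · f/(1−f) = 16.1 × 2.109 = 33.96 Ω.

R_B ≈ 34.0 Ω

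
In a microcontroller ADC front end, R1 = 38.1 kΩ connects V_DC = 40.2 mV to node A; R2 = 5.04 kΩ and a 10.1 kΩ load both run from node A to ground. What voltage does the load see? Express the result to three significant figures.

V_out ≈ 3.26 mV

The load sits in parallel with R2, giving an effective lower resistance R2' = R2·R_L/(R2+R_L) = 3.362 kΩ.
Then V_out = V_DC · R2'/(R1 + R2') = 40.2 × 3.362/41.46 = 3.260 mV.
(Unloaded it would be 4.70 mV; the load pulls it down.)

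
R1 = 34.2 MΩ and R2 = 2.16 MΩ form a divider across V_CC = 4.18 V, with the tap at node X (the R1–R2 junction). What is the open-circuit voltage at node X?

V_th ≈ 0.248 V

With X open, the divider is unloaded: V_th = 4.18 × 2.16/36.36 = 0.2483 V.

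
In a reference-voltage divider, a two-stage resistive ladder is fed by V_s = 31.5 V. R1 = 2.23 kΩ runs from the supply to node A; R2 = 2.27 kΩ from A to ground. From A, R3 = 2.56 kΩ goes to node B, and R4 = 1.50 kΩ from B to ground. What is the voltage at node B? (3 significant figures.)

V_B ≈ 4.60 V

The second stage (R3 + R4 = 4.060 kΩ) loads node A in parallel with R2.
Effective lower resistance at A: R2 ‖ 4.060 = 1.456 kΩ.
V_A = 31.5 × 1.456/(2.23 + 1.456) = 12.44 V.
Stage 2 is unloaded, so V_B = V_A · R4/(R3+R4) = 12.44 × 1.50/4.060 = 4.597 V.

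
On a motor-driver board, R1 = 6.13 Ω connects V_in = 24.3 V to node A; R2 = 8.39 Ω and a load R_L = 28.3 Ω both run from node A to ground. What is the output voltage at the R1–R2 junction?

V_out ≈ 12.5 V

First combine the lower leg with the load: R2 ‖ R_L = 6.471 Ω.
Then V_out = V_in · R2'/(R1 + R2') = 24.3 × 6.471/12.60 = 12.48 V.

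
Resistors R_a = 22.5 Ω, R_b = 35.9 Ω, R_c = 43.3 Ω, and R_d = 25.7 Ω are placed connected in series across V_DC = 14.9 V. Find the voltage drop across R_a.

V ≈ 2.63 V

Series total: ΣR = 22.5 + 35.9 + 43.3 + 25.7 = 127.4 Ω.
By the voltage-divider rule, V = 14.9 × 22.50/127.4 = 2.631 V.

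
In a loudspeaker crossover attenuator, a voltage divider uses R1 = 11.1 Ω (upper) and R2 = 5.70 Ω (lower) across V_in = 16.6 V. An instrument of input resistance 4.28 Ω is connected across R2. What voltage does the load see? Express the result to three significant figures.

The load sits in parallel with R2, giving an effective lower resistance R2' = R2·R_L/(R2+R_L) = 2.444 Ω.
Voltage divider with the loaded lower leg: V_out = 16.6 × 2.444/(11.1 + 2.444) = 16.6 × 0.1805 = 2.996 V.
(Unloaded it would be 5.63 V; the load pulls it down.)

V_out ≈ 3.00 V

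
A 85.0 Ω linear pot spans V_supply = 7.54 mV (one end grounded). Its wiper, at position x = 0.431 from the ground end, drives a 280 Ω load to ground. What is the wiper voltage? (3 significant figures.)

V_out ≈ 3.02 mV

The pot divides into 48.36 Ω above the wiper and 36.63 Ω below.
Lower segment in parallel with the load: 36.63 ‖ 280 = 32.40 Ω.
Then V_out = V_supply · 32.40/(48.36 + 32.40) = 3.025 mV.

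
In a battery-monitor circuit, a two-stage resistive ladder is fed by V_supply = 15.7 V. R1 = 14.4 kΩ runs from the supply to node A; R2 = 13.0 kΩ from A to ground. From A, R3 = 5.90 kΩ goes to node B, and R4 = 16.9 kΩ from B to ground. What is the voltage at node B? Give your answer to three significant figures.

V_B ≈ 4.25 V

Looking into the second stage from A: R3 + R4 = 22.80 kΩ appears in parallel with R2.
R2 ‖ (R3+R4) = 8.279 kΩ.
First divider: V_A = V_supply · 8.279/(14.4 + 8.279) = 5.731 V.
Then the unloaded second divider: V_B = V_A × R4/(R3+R4) = 5.731 × 0.7412 = 4.248 V.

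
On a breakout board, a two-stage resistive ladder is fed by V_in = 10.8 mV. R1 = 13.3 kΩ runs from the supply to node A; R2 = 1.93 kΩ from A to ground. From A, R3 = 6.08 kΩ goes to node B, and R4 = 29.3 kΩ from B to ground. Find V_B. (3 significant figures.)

The second stage (R3 + R4 = 35.38 kΩ) loads node A in parallel with R2.
R2 ‖ (R3+R4) = 1.830 kΩ.
First divider: V_A = V_in · 1.830/(13.3 + 1.830) = 1.306 mV.
V_B = V_A × 0.8282 = 1.082 mV.

V_B ≈ 1.08 mV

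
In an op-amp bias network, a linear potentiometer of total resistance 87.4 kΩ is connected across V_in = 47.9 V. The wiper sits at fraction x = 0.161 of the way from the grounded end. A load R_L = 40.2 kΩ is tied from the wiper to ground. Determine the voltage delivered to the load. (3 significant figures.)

V_out ≈ 5.96 V

The pot divides into 73.33 kΩ above the wiper and 14.07 kΩ below.
(x·R_p) ‖ R_L = 10.42 kΩ.
Loaded-divider output: V_out = 47.9 × 0.1245 = 5.961 V.
(Unloaded: V_out = x·V_in = 7.71 V.)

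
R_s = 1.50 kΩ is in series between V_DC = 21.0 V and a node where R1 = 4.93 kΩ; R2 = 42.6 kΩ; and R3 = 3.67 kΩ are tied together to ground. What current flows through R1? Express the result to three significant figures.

I ≈ 2.44 mA

Combine the parallel branches: R_p = (1/4.93 + 1/42.6 + 1/3.67)⁻¹ = 2.005 kΩ.
Node voltage V_A = V_DC · R_p/(R_s + R_p) = 21.0 × 0.5720 = 12.01 V.
Branch current I = V_A/R1 = 12.01/4.93 = 2.437 mA.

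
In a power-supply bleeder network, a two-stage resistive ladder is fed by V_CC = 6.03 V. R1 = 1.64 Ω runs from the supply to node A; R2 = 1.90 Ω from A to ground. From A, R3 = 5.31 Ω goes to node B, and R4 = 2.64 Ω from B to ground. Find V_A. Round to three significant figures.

Node A sees R2 in parallel with the series input of stage 2, R3 + R4 = 7.950 Ω.
Effective lower resistance at A: R2 ‖ 7.950 = 1.534 Ω.
First divider: V_A = V_CC · 1.534/(1.64 + 1.534) = 2.914 V.

V_A ≈ 2.91 V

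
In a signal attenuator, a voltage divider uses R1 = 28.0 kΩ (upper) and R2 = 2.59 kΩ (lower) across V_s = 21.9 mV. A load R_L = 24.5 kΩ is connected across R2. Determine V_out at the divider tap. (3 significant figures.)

R2 ‖ R_L = (2.59 × 24.5)/(2.59 + 24.5) = 2.342 kΩ.
Then V_out = V_s · R2'/(R1 + R2') = 21.9 × 2.342/30.34 = 1.691 mV.

V_out ≈ 1.69 mV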